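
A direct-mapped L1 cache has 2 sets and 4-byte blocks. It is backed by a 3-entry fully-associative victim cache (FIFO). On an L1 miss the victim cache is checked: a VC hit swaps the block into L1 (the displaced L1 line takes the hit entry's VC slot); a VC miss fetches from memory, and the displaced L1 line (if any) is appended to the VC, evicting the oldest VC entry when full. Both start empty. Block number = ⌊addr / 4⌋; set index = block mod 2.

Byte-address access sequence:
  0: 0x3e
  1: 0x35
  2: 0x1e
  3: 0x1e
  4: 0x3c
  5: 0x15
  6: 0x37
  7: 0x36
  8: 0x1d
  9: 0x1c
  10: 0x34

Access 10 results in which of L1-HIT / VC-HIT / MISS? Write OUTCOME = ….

OUTCOME = VC-HIT

#0 0x3e→b15/s1 MISS; vc=[]
#1 0x35→b13/s1 MISS; vc=[15]
#2 0x1e→b7/s1 MISS; vc=[15,13]
#3 0x1e→b7/s1 L1-HIT; vc=[15,13]
#4 0x3c→b15/s1 VC-HIT; vc=[7,13]
#5 0x15→b5/s1 MISS; vc=[7,13,15]
#6 0x37→b13/s1 VC-HIT; vc=[7,5,15]
#7 0x36→b13/s1 L1-HIT; vc=[7,5,15]
#8 0x1d→b7/s1 VC-HIT; vc=[13,5,15]
#9 0x1c→b7/s1 L1-HIT; vc=[13,5,15]
#10 0x34→b13/s1 VC-HIT; vc=[7,5,15]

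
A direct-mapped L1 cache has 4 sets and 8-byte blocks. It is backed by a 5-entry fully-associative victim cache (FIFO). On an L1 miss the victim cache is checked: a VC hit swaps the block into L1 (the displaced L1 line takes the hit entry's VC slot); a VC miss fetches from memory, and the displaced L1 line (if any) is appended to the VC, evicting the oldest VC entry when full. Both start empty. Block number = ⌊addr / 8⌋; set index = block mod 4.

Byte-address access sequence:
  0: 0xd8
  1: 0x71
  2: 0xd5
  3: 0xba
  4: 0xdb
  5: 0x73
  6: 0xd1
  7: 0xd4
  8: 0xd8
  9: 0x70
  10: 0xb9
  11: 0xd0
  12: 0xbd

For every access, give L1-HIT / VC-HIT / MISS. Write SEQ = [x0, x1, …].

0: 0xd8 (blk 27, set 3) → MISS  vc=[]
1: 0x71 (blk 14, set 2) → MISS  vc=[]
2: 0xd5 (blk 26, set 2) → MISS  vc=[14]
3: 0xba (blk 23, set 3) → MISS  vc=[14, 27]
4: 0xdb (blk 27, set 3) → VC-HIT  vc=[14, 23]
5: 0x73 (blk 14, set 2) → VC-HIT  vc=[26, 23]
6: 0xd1 (blk 26, set 2) → VC-HIT  vc=[14, 23]
7: 0xd4 (blk 26, set 2) → L1-HIT  vc=[14, 23]
8: 0xd8 (blk 27, set 3) → L1-HIT  vc=[14, 23]
9: 0x70 (blk 14, set 2) → VC-HIT  vc=[26, 23]
10: 0xb9 (blk 23, set 3) → VC-HIT  vc=[26, 27]
11: 0xd0 (blk 26, set 2) → VC-HIT  vc=[14, 27]
12: 0xbd (blk 23, set 3) → L1-HIT  vc=[14, 27]

SEQ = [MISS, MISS, MISS, MISS, VC-HIT, VC-HIT, VC-HIT, L1-HIT, L1-HIT, VC-HIT, VC-HIT, VC-HIT, L1-HIT]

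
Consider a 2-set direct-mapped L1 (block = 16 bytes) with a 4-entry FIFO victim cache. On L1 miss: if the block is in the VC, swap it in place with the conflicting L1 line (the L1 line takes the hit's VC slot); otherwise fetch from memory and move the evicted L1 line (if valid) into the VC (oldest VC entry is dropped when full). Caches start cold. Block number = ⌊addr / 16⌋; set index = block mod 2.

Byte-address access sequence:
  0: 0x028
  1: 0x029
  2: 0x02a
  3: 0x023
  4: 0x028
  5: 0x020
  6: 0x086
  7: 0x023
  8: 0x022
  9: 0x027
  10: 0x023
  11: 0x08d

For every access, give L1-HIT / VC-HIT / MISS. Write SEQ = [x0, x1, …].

SEQ = [MISS, L1-HIT, L1-HIT, L1-HIT, L1-HIT, L1-HIT, MISS, VC-HIT, L1-HIT, L1-HIT, L1-HIT, VC-HIT]

  [0] addr=0x28 blk=2 s=0: MISS | VC []
  [1] addr=0x29 blk=2 s=0: L1-HIT | VC []
  [2] addr=0x2a blk=2 s=0: L1-HIT | VC []
  [3] addr=0x23 blk=2 s=0: L1-HIT | VC []
  [4] addr=0x28 blk=2 s=0: L1-HIT | VC []
  [5] addr=0x20 blk=2 s=0: L1-HIT | VC []
  [6] addr=0x86 blk=8 s=0: MISS | VC [2]
  [7] addr=0x23 blk=2 s=0: VC-HIT | VC [8]
  [8] addr=0x22 blk=2 s=0: L1-HIT | VC [8]
  [9] addr=0x27 blk=2 s=0: L1-HIT | VC [8]
  [10] addr=0x23 blk=2 s=0: L1-HIT | VC [8]
  [11] addr=0x8d blk=8 s=0: VC-HIT | VC [2]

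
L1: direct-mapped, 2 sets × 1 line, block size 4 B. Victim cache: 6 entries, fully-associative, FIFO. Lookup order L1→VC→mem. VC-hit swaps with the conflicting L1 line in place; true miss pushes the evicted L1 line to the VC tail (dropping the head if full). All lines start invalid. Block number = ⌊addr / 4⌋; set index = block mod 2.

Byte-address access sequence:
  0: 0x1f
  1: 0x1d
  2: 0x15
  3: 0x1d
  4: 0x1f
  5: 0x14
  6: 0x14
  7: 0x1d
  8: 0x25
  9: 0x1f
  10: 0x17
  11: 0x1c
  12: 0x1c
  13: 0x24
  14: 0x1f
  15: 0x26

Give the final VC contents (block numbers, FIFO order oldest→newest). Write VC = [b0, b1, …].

0: 0x1f (blk 7, set 1) → MISS  vc=[]
1: 0x1d (blk 7, set 1) → L1-HIT  vc=[]
2: 0x15 (blk 5, set 1) → MISS  vc=[7]
3: 0x1d (blk 7, set 1) → VC-HIT  vc=[5]
4: 0x1f (blk 7, set 1) → L1-HIT  vc=[5]
5: 0x14 (blk 5, set 1) → VC-HIT  vc=[7]
6: 0x14 (blk 5, set 1) → L1-HIT  vc=[7]
7: 0x1d (blk 7, set 1) → VC-HIT  vc=[5]
8: 0x25 (blk 9, set 1) → MISS  vc=[5, 7]
9: 0x1f (blk 7, set 1) → VC-HIT  vc=[5, 9]
10: 0x17 (blk 5, set 1) → VC-HIT  vc=[7, 9]
11: 0x1c (blk 7, set 1) → VC-HIT  vc=[5, 9]
12: 0x1c (blk 7, set 1) → L1-HIT  vc=[5, 9]
13: 0x24 (blk 9, set 1) → VC-HIT  vc=[5, 7]
14: 0x1f (blk 7, set 1) → VC-HIT  vc=[5, 9]
15: 0x26 (blk 9, set 1) → VC-HIT  vc=[5, 7]

VC = [5, 7]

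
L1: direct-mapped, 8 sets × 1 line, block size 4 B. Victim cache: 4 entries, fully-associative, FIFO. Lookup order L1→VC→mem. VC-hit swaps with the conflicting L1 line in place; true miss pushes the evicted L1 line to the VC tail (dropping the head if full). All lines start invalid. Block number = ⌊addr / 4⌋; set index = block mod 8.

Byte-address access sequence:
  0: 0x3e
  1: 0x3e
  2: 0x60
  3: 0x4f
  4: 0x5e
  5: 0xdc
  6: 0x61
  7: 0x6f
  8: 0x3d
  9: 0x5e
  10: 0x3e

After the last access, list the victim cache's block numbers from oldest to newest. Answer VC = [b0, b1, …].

0: 0x3e (blk 15, set 7) → MISS  vc=[]
1: 0x3e (blk 15, set 7) → L1-HIT  vc=[]
2: 0x60 (blk 24, set 0) → MISS  vc=[]
3: 0x4f (blk 19, set 3) → MISS  vc=[]
4: 0x5e (blk 23, set 7) → MISS  vc=[15]
5: 0xdc (blk 55, set 7) → MISS  vc=[15, 23]
6: 0x61 (blk 24, set 0) → L1-HIT  vc=[15, 23]
7: 0x6f (blk 27, set 3) → MISS  vc=[15, 23, 19]
8: 0x3d (blk 15, set 7) → VC-HIT  vc=[55, 23, 19]
9: 0x5e (blk 23, set 7) → VC-HIT  vc=[55, 15, 19]
10: 0x3e (blk 15, set 7) → VC-HIT  vc=[55, 23, 19]

VC = [55, 23, 19]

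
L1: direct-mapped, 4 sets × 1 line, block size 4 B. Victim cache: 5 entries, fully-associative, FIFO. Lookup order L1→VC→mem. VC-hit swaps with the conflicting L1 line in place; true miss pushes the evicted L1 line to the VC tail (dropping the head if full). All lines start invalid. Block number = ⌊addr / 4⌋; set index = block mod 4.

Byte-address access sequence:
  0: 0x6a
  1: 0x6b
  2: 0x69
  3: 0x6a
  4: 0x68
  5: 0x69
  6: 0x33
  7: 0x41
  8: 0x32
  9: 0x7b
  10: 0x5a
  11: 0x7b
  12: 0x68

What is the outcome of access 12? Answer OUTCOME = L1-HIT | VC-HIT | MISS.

0: 0x6a (blk 26, set 2) → MISS  vc=[]
1: 0x6b (blk 26, set 2) → L1-HIT  vc=[]
2: 0x69 (blk 26, set 2) → L1-HIT  vc=[]
3: 0x6a (blk 26, set 2) → L1-HIT  vc=[]
4: 0x68 (blk 26, set 2) → L1-HIT  vc=[]
5: 0x69 (blk 26, set 2) → L1-HIT  vc=[]
6: 0x33 (blk 12, set 0) → MISS  vc=[]
7: 0x41 (blk 16, set 0) → MISS  vc=[12]
8: 0x32 (blk 12, set 0) → VC-HIT  vc=[16]
9: 0x7b (blk 30, set 2) → MISS  vc=[16, 26]
10: 0x5a (blk 22, set 2) → MISS  vc=[16, 26, 30]
11: 0x7b (blk 30, set 2) → VC-HIT  vc=[16, 26, 22]
12: 0x68 (blk 26, set 2) → VC-HIT  vc=[16, 30, 22]

OUTCOME = VC-HIT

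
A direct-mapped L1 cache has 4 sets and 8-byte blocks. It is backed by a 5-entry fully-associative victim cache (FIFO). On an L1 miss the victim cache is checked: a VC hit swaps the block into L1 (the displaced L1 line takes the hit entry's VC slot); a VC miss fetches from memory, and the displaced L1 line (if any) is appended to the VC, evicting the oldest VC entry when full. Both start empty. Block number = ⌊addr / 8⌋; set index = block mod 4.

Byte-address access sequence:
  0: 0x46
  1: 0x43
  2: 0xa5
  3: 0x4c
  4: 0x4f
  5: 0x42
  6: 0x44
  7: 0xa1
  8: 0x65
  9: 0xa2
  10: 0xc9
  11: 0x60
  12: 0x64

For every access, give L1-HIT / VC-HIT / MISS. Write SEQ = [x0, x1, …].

#0 0x46→b8/s0 MISS; vc=[]
#1 0x43→b8/s0 L1-HIT; vc=[]
#2 0xa5→b20/s0 MISS; vc=[8]
#3 0x4c→b9/s1 MISS; vc=[8]
#4 0x4f→b9/s1 L1-HIT; vc=[8]
#5 0x42→b8/s0 VC-HIT; vc=[20]
#6 0x44→b8/s0 L1-HIT; vc=[20]
#7 0xa1→b20/s0 VC-HIT; vc=[8]
#8 0x65→b12/s0 MISS; vc=[8,20]
#9 0xa2→b20/s0 VC-HIT; vc=[8,12]
#10 0xc9→b25/s1 MISS; vc=[8,12,9]
#11 0x60→b12/s0 VC-HIT; vc=[8,20,9]
#12 0x64→b12/s0 L1-HIT; vc=[8,20,9]

SEQ = [MISS, L1-HIT, MISS, MISS, L1-HIT, VC-HIT, L1-HIT, VC-HIT, MISS, VC-HIT, MISS, VC-HIT, L1-HIT]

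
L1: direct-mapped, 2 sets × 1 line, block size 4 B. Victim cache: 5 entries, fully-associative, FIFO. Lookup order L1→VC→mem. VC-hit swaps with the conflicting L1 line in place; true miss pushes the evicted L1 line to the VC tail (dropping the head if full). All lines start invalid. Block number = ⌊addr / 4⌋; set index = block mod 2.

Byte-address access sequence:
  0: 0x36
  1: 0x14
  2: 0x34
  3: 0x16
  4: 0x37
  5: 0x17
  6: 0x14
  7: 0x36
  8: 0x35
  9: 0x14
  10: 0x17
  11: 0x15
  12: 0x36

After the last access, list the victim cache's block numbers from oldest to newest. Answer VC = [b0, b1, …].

VC = [5]

#0 0x36→b13/s1 MISS; vc=[]
#1 0x14→b5/s1 MISS; vc=[13]
#2 0x34→b13/s1 VC-HIT; vc=[5]
#3 0x16→b5/s1 VC-HIT; vc=[13]
#4 0x37→b13/s1 VC-HIT; vc=[5]
#5 0x17→b5/s1 VC-HIT; vc=[13]
#6 0x14→b5/s1 L1-HIT; vc=[13]
#7 0x36→b13/s1 VC-HIT; vc=[5]
#8 0x35→b13/s1 L1-HIT; vc=[5]
#9 0x14→b5/s1 VC-HIT; vc=[13]
#10 0x17→b5/s1 L1-HIT; vc=[13]
#11 0x15→b5/s1 L1-HIT; vc=[13]
#12 0x36→b13/s1 VC-HIT; vc=[5]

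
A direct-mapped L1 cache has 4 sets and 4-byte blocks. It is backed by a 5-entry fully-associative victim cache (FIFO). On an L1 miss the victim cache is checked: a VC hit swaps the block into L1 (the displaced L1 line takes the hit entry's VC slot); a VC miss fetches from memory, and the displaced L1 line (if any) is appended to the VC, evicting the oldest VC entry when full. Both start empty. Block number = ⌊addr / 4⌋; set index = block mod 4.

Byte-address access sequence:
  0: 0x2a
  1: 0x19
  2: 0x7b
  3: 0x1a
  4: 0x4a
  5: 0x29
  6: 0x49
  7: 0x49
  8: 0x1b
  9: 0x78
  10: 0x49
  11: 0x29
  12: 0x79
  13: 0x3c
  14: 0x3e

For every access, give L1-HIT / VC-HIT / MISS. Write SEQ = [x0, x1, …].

SEQ = [MISS, MISS, MISS, VC-HIT, MISS, VC-HIT, VC-HIT, L1-HIT, VC-HIT, VC-HIT, VC-HIT, VC-HIT, VC-HIT, MISS, L1-HIT]

  [0] addr=0x2a blk=10 s=2: MISS | VC []
  [1] addr=0x19 blk=6 s=2: MISS | VC [10]
  [2] addr=0x7b blk=30 s=2: MISS | VC [10, 6]
  [3] addr=0x1a blk=6 s=2: VC-HIT | VC [10, 30]
  [4] addr=0x4a blk=18 s=2: MISS | VC [10, 30, 6]
  [5] addr=0x29 blk=10 s=2: VC-HIT | VC [18, 30, 6]
  [6] addr=0x49 blk=18 s=2: VC-HIT | VC [10, 30, 6]
  [7] addr=0x49 blk=18 s=2: L1-HIT | VC [10, 30, 6]
  [8] addr=0x1b blk=6 s=2: VC-HIT | VC [10, 30, 18]
  [9] addr=0x78 blk=30 s=2: VC-HIT | VC [10, 6, 18]
  [10] addr=0x49 blk=18 s=2: VC-HIT | VC [10, 6, 30]
  [11] addr=0x29 blk=10 s=2: VC-HIT | VC [18, 6, 30]
  [12] addr=0x79 blk=30 s=2: VC-HIT | VC [18, 6, 10]
  [13] addr=0x3c blk=15 s=3: MISS | VC [18, 6, 10]
  [14] addr=0x3e blk=15 s=3: L1-HIT | VC [18, 6, 10]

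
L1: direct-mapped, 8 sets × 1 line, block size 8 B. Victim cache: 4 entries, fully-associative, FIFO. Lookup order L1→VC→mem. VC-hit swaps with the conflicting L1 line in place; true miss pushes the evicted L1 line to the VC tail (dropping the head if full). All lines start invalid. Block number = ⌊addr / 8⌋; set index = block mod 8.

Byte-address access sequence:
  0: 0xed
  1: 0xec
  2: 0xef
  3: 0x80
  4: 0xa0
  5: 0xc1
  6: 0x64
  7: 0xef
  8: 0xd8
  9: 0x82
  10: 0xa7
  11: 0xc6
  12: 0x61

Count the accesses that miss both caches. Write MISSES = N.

  [0] addr=0xed blk=29 s=5: MISS | VC []
  [1] addr=0xec blk=29 s=5: L1-HIT | VC []
  [2] addr=0xef blk=29 s=5: L1-HIT | VC []
  [3] addr=0x80 blk=16 s=0: MISS | VC []
  [4] addr=0xa0 blk=20 s=4: MISS | VC []
  [5] addr=0xc1 blk=24 s=0: MISS | VC [16]
  [6] addr=0x64 blk=12 s=4: MISS | VC [16, 20]
  [7] addr=0xef blk=29 s=5: L1-HIT | VC [16, 20]
  [8] addr=0xd8 blk=27 s=3: MISS | VC [16, 20]
  [9] addr=0x82 blk=16 s=0: VC-HIT | VC [24, 20]
  [10] addr=0xa7 blk=20 s=4: VC-HIT | VC [24, 12]
  [11] addr=0xc6 blk=24 s=0: VC-HIT | VC [16, 12]
  [12] addr=0x61 blk=12 s=4: VC-HIT | VC [16, 20]

MISSES = 6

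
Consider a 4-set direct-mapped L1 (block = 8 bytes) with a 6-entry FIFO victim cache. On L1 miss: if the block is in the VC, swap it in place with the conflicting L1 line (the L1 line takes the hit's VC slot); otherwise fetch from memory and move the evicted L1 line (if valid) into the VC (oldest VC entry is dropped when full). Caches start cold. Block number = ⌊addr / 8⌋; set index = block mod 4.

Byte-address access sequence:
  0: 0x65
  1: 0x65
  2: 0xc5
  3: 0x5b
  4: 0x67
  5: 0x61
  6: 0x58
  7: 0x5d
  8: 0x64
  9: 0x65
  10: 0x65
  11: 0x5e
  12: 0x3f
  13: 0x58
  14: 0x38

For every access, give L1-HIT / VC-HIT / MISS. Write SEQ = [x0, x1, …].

  [0] addr=0x65 blk=12 s=0: MISS | VC []
  [1] addr=0x65 blk=12 s=0: L1-HIT | VC []
  [2] addr=0xc5 blk=24 s=0: MISS | VC [12]
  [3] addr=0x5b blk=11 s=3: MISS | VC [12]
  [4] addr=0x67 blk=12 s=0: VC-HIT | VC [24]
  [5] addr=0x61 blk=12 s=0: L1-HIT | VC [24]
  [6] addr=0x58 blk=11 s=3: L1-HIT | VC [24]
  [7] addr=0x5d blk=11 s=3: L1-HIT | VC [24]
  [8] addr=0x64 blk=12 s=0: L1-HIT | VC [24]
  [9] addr=0x65 blk=12 s=0: L1-HIT | VC [24]
  [10] addr=0x65 blk=12 s=0: L1-HIT | VC [24]
  [11] addr=0x5e blk=11 s=3: L1-HIT | VC [24]
  [12] addr=0x3f blk=7 s=3: MISS | VC [24, 11]
  [13] addr=0x58 blk=11 s=3: VC-HIT | VC [24, 7]
  [14] addr=0x38 blk=7 s=3: VC-HIT | VC [24, 11]

SEQ = [MISS, L1-HIT, MISS, MISS, VC-HIT, L1-HIT, L1-HIT, L1-HIT, L1-HIT, L1-HIT, L1-HIT, L1-HIT, MISS, VC-HIT, VC-HIT]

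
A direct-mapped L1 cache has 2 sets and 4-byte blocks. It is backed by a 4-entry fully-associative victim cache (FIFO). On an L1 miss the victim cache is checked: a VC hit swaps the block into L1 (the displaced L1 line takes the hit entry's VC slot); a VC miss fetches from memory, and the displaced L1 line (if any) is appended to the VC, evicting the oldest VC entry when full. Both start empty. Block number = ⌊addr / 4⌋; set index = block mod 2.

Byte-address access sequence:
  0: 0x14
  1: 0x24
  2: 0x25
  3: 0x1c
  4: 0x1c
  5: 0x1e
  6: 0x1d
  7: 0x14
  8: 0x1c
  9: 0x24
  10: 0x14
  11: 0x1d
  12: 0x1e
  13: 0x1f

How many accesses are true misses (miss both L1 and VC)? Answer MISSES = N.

MISSES = 3

  [0] addr=0x14 blk=5 s=1: MISS | VC []
  [1] addr=0x24 blk=9 s=1: MISS | VC [5]
  [2] addr=0x25 blk=9 s=1: L1-HIT | VC [5]
  [3] addr=0x1c blk=7 s=1: MISS | VC [5, 9]
  [4] addr=0x1c blk=7 s=1: L1-HIT | VC [5, 9]
  [5] addr=0x1e blk=7 s=1: L1-HIT | VC [5, 9]
  [6] addr=0x1d blk=7 s=1: L1-HIT | VC [5, 9]
  [7] addr=0x14 blk=5 s=1: VC-HIT | VC [7, 9]
  [8] addr=0x1c blk=7 s=1: VC-HIT | VC [5, 9]
  [9] addr=0x24 blk=9 s=1: VC-HIT | VC [5, 7]
  [10] addr=0x14 blk=5 s=1: VC-HIT | VC [9, 7]
  [11] addr=0x1d blk=7 s=1: VC-HIT | VC [9, 5]
  [12] addr=0x1e blk=7 s=1: L1-HIT | VC [9, 5]
  [13] addr=0x1f blk=7 s=1: L1-HIT | VC [9, 5]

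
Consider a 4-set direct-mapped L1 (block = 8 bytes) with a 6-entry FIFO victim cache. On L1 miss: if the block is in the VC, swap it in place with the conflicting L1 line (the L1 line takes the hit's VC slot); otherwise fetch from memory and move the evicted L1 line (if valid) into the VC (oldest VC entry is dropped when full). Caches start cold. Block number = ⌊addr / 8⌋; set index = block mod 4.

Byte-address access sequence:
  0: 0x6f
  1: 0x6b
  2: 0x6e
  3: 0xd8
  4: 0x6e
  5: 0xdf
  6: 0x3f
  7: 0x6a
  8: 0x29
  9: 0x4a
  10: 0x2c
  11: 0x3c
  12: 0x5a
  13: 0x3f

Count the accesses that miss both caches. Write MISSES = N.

MISSES = 6

  [0] addr=0x6f blk=13 s=1: MISS | VC []
  [1] addr=0x6b blk=13 s=1: L1-HIT | VC []
  [2] addr=0x6e blk=13 s=1: L1-HIT | VC []
  [3] addr=0xd8 blk=27 s=3: MISS | VC []
  [4] addr=0x6e blk=13 s=1: L1-HIT | VC []
  [5] addr=0xdf blk=27 s=3: L1-HIT | VC []
  [6] addr=0x3f blk=7 s=3: MISS | VC [27]
  [7] addr=0x6a blk=13 s=1: L1-HIT | VC [27]
  [8] addr=0x29 blk=5 s=1: MISS | VC [27, 13]
  [9] addr=0x4a blk=9 s=1: MISS | VC [27, 13, 5]
  [10] addr=0x2c blk=5 s=1: VC-HIT | VC [27, 13, 9]
  [11] addr=0x3c blk=7 s=3: L1-HIT | VC [27, 13, 9]
  [12] addr=0x5a blk=11 s=3: MISS | VC [27, 13, 9, 7]
  [13] addr=0x3f blk=7 s=3: VC-HIT | VC [27, 13, 9, 11]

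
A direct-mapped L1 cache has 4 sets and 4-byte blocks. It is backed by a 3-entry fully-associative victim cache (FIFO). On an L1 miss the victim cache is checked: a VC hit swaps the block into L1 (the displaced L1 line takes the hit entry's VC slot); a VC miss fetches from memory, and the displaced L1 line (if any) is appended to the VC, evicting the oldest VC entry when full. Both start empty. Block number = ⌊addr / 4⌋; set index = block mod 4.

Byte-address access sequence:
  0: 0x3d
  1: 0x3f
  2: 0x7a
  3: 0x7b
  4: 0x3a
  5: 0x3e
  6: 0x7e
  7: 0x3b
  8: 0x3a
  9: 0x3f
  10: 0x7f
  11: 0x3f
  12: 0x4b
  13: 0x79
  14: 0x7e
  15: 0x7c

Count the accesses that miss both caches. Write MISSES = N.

#0 0x3d→b15/s3 MISS; vc=[]
#1 0x3f→b15/s3 L1-HIT; vc=[]
#2 0x7a→b30/s2 MISS; vc=[]
#3 0x7b→b30/s2 L1-HIT; vc=[]
#4 0x3a→b14/s2 MISS; vc=[30]
#5 0x3e→b15/s3 L1-HIT; vc=[30]
#6 0x7e→b31/s3 MISS; vc=[30,15]
#7 0x3b→b14/s2 L1-HIT; vc=[30,15]
#8 0x3a→b14/s2 L1-HIT; vc=[30,15]
#9 0x3f→b15/s3 VC-HIT; vc=[30,31]
#10 0x7f→b31/s3 VC-HIT; vc=[30,15]
#11 0x3f→b15/s3 VC-HIT; vc=[30,31]
#12 0x4b→b18/s2 MISS; vc=[30,31,14]
#13 0x79→b30/s2 VC-HIT; vc=[18,31,14]
#14 0x7e→b31/s3 VC-HIT; vc=[18,15,14]
#15 0x7c→b31/s3 L1-HIT; vc=[18,15,14]

MISSES = 5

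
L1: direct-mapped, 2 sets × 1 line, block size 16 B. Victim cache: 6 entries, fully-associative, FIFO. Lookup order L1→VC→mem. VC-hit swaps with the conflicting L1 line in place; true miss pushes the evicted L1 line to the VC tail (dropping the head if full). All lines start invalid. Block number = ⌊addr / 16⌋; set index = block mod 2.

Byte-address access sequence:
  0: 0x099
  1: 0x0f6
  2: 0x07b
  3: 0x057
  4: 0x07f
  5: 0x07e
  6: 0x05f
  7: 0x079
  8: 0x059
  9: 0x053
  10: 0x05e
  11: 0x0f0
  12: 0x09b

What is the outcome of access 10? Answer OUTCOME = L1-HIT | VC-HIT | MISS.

OUTCOME = L1-HIT

  [0] addr=0x99 blk=9 s=1: MISS | VC []
  [1] addr=0xf6 blk=15 s=1: MISS | VC [9]
  [2] addr=0x7b blk=7 s=1: MISS | VC [9, 15]
  [3] addr=0x57 blk=5 s=1: MISS | VC [9, 15, 7]
  [4] addr=0x7f blk=7 s=1: VC-HIT | VC [9, 15, 5]
  [5] addr=0x7e blk=7 s=1: L1-HIT | VC [9, 15, 5]
  [6] addr=0x5f blk=5 s=1: VC-HIT | VC [9, 15, 7]
  [7] addr=0x79 blk=7 s=1: VC-HIT | VC [9, 15, 5]
  [8] addr=0x59 blk=5 s=1: VC-HIT | VC [9, 15, 7]
  [9] addr=0x53 blk=5 s=1: L1-HIT | VC [9, 15, 7]
  [10] addr=0x5e blk=5 s=1: L1-HIT | VC [9, 15, 7]
  [11] addr=0xf0 blk=15 s=1: VC-HIT | VC [9, 5, 7]
  [12] addr=0x9b blk=9 s=1: VC-HIT | VC [15, 5, 7]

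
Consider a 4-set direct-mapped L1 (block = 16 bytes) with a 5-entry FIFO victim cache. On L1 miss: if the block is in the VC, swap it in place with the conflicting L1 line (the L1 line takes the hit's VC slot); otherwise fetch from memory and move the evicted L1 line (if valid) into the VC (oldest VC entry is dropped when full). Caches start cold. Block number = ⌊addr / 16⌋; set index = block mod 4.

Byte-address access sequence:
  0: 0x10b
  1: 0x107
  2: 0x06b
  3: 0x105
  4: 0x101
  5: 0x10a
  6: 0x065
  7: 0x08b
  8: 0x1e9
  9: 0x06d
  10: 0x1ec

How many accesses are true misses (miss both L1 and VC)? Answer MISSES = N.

MISSES = 4

  [0] addr=0x10b blk=16 s=0: MISS | VC []
  [1] addr=0x107 blk=16 s=0: L1-HIT | VC []
  [2] addr=0x6b blk=6 s=2: MISS | VC []
  [3] addr=0x105 blk=16 s=0: L1-HIT | VC []
  [4] addr=0x101 blk=16 s=0: L1-HIT | VC []
  [5] addr=0x10a blk=16 s=0: L1-HIT | VC []
  [6] addr=0x65 blk=6 s=2: L1-HIT | VC []
  [7] addr=0x8b blk=8 s=0: MISS | VC [16]
  [8] addr=0x1e9 blk=30 s=2: MISS | VC [16, 6]
  [9] addr=0x6d blk=6 s=2: VC-HIT | VC [16, 30]
  [10] addr=0x1ec blk=30 s=2: VC-HIT | VC [16, 6]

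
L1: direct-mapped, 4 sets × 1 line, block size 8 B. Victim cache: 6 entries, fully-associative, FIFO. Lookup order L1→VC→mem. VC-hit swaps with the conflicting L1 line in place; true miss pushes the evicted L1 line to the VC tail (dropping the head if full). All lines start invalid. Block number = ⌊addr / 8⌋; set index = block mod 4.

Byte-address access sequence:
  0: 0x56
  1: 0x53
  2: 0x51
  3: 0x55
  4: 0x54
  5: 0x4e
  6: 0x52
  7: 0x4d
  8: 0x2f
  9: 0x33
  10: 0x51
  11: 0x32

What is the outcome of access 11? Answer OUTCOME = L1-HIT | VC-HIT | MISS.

OUTCOME = VC-HIT

0: 0x56 (blk 10, set 2) → MISS  vc=[]
1: 0x53 (blk 10, set 2) → L1-HIT  vc=[]
2: 0x51 (blk 10, set 2) → L1-HIT  vc=[]
3: 0x55 (blk 10, set 2) → L1-HIT  vc=[]
4: 0x54 (blk 10, set 2) → L1-HIT  vc=[]
5: 0x4e (blk 9, set 1) → MISS  vc=[]
6: 0x52 (blk 10, set 2) → L1-HIT  vc=[]
7: 0x4d (blk 9, set 1) → L1-HIT  vc=[]
8: 0x2f (blk 5, set 1) → MISS  vc=[9]
9: 0x33 (blk 6, set 2) → MISS  vc=[9, 10]
10: 0x51 (blk 10, set 2) → VC-HIT  vc=[9, 6]
11: 0x32 (blk 6, set 2) → VC-HIT  vc=[9, 10]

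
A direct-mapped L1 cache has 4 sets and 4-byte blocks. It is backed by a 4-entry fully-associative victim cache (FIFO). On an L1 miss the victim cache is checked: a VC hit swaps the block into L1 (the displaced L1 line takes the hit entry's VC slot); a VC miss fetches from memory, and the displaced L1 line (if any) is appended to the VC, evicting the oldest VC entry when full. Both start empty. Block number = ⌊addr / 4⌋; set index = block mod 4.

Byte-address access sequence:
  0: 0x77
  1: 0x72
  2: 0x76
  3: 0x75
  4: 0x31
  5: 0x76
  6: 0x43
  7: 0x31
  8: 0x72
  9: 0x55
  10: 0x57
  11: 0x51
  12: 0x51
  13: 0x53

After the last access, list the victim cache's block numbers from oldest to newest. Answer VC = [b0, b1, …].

0: 0x77 (blk 29, set 1) → MISS  vc=[]
1: 0x72 (blk 28, set 0) → MISS  vc=[]
2: 0x76 (blk 29, set 1) → L1-HIT  vc=[]
3: 0x75 (blk 29, set 1) → L1-HIT  vc=[]
4: 0x31 (blk 12, set 0) → MISS  vc=[28]
5: 0x76 (blk 29, set 1) → L1-HIT  vc=[28]
6: 0x43 (blk 16, set 0) → MISS  vc=[28, 12]
7: 0x31 (blk 12, set 0) → VC-HIT  vc=[28, 16]
8: 0x72 (blk 28, set 0) → VC-HIT  vc=[12, 16]
9: 0x55 (blk 21, set 1) → MISS  vc=[12, 16, 29]
10: 0x57 (blk 21, set 1) → L1-HIT  vc=[12, 16, 29]
11: 0x51 (blk 20, set 0) → MISS  vc=[12, 16, 29, 28]
12: 0x51 (blk 20, set 0) → L1-HIT  vc=[12, 16, 29, 28]
13: 0x53 (blk 20, set 0) → L1-HIT  vc=[12, 16, 29, 28]

VC = [12, 16, 29, 28]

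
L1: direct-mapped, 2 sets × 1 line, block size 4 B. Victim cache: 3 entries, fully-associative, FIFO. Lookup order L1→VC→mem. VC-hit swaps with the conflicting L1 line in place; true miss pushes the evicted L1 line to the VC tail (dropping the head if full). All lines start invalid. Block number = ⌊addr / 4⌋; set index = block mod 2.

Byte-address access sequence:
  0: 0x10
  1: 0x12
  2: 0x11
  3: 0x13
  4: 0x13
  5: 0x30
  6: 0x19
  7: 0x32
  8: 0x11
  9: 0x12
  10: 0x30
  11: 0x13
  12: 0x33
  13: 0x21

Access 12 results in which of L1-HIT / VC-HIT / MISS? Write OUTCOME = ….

OUTCOME = VC-HIT

  [0] addr=0x10 blk=4 s=0: MISS | VC []
  [1] addr=0x12 blk=4 s=0: L1-HIT | VC []
  [2] addr=0x11 blk=4 s=0: L1-HIT | VC []
  [3] addr=0x13 blk=4 s=0: L1-HIT | VC []
  [4] addr=0x13 blk=4 s=0: L1-HIT | VC []
  [5] addr=0x30 blk=12 s=0: MISS | VC [4]
  [6] addr=0x19 blk=6 s=0: MISS | VC [4, 12]
  [7] addr=0x32 blk=12 s=0: VC-HIT | VC [4, 6]
  [8] addr=0x11 blk=4 s=0: VC-HIT | VC [12, 6]
  [9] addr=0x12 blk=4 s=0: L1-HIT | VC [12, 6]
  [10] addr=0x30 blk=12 s=0: VC-HIT | VC [4, 6]
  [11] addr=0x13 blk=4 s=0: VC-HIT | VC [12, 6]
  [12] addr=0x33 blk=12 s=0: VC-HIT | VC [4, 6]
  [13] addr=0x21 blk=8 s=0: MISS | VC [4, 6, 12]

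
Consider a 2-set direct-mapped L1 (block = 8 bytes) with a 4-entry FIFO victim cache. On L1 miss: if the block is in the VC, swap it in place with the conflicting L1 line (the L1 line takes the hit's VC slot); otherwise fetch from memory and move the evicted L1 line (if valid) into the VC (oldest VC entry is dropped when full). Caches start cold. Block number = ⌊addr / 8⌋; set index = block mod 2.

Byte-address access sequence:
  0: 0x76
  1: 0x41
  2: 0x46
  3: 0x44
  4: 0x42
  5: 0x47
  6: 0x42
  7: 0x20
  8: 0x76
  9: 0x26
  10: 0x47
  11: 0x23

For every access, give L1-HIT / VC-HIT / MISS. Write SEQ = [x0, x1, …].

SEQ = [MISS, MISS, L1-HIT, L1-HIT, L1-HIT, L1-HIT, L1-HIT, MISS, VC-HIT, VC-HIT, VC-HIT, VC-HIT]

#0 0x76→b14/s0 MISS; vc=[]
#1 0x41→b8/s0 MISS; vc=[14]
#2 0x46→b8/s0 L1-HIT; vc=[14]
#3 0x44→b8/s0 L1-HIT; vc=[14]
#4 0x42→b8/s0 L1-HIT; vc=[14]
#5 0x47→b8/s0 L1-HIT; vc=[14]
#6 0x42→b8/s0 L1-HIT; vc=[14]
#7 0x20→b4/s0 MISS; vc=[14,8]
#8 0x76→b14/s0 VC-HIT; vc=[4,8]
#9 0x26→b4/s0 VC-HIT; vc=[14,8]
#10 0x47→b8/s0 VC-HIT; vc=[14,4]
#11 0x23→b4/s0 VC-HIT; vc=[14,8]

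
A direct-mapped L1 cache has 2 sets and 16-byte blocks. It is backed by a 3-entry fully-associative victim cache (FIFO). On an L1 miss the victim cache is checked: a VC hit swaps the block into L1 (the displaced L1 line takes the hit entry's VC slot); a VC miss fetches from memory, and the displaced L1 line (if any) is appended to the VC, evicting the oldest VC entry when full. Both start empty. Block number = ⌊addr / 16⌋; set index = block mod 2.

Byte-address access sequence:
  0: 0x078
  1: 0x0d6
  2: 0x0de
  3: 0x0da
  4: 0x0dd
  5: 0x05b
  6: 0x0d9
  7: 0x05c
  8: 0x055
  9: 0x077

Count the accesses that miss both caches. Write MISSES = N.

  [0] addr=0x78 blk=7 s=1: MISS | VC []
  [1] addr=0xd6 blk=13 s=1: MISS | VC [7]
  [2] addr=0xde blk=13 s=1: L1-HIT | VC [7]
  [3] addr=0xda blk=13 s=1: L1-HIT | VC [7]
  [4] addr=0xdd blk=13 s=1: L1-HIT | VC [7]
  [5] addr=0x5b blk=5 s=1: MISS | VC [7, 13]
  [6] addr=0xd9 blk=13 s=1: VC-HIT | VC [7, 5]
  [7] addr=0x5c blk=5 s=1: VC-HIT | VC [7, 13]
  [8] addr=0x55 blk=5 s=1: L1-HIT | VC [7, 13]
  [9] addr=0x77 blk=7 s=1: VC-HIT | VC [5, 13]

MISSES = 3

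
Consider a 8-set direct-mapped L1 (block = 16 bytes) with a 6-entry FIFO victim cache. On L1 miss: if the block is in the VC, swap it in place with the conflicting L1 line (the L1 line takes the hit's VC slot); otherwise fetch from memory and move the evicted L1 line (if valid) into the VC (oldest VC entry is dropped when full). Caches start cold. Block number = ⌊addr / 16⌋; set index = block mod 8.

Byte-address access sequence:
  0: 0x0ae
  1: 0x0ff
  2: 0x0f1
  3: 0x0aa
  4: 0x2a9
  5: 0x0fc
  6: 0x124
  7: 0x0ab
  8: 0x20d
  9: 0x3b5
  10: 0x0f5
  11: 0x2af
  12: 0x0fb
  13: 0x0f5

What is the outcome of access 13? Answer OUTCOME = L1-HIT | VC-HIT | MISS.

  [0] addr=0xae blk=10 s=2: MISS | VC []
  [1] addr=0xff blk=15 s=7: MISS | VC []
  [2] addr=0xf1 blk=15 s=7: L1-HIT | VC []
  [3] addr=0xaa blk=10 s=2: L1-HIT | VC []
  [4] addr=0x2a9 blk=42 s=2: MISS | VC [10]
  [5] addr=0xfc blk=15 s=7: L1-HIT | VC [10]
  [6] addr=0x124 blk=18 s=2: MISS | VC [10, 42]
  [7] addr=0xab blk=10 s=2: VC-HIT | VC [18, 42]
  [8] addr=0x20d blk=32 s=0: MISS | VC [18, 42]
  [9] addr=0x3b5 blk=59 s=3: MISS | VC [18, 42]
  [10] addr=0xf5 blk=15 s=7: L1-HIT | VC [18, 42]
  [11] addr=0x2af blk=42 s=2: VC-HIT | VC [18, 10]
  [12] addr=0xfb blk=15 s=7: L1-HIT | VC [18, 10]
  [13] addr=0xf5 blk=15 s=7: L1-HIT | VC [18, 10]

OUTCOME = L1-HIT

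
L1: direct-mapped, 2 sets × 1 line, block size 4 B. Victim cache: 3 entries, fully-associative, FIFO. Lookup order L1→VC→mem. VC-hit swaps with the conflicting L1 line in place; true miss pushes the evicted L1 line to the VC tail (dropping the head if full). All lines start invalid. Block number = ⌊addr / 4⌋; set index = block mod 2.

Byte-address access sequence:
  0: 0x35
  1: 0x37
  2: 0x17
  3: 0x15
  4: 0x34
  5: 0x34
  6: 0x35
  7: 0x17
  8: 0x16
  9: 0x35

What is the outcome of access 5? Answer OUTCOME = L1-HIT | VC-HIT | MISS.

0: 0x35 (blk 13, set 1) → MISS  vc=[]
1: 0x37 (blk 13, set 1) → L1-HIT  vc=[]
2: 0x17 (blk 5, set 1) → MISS  vc=[13]
3: 0x15 (blk 5, set 1) → L1-HIT  vc=[13]
4: 0x34 (blk 13, set 1) → VC-HIT  vc=[5]
5: 0x34 (blk 13, set 1) → L1-HIT  vc=[5]
6: 0x35 (blk 13, set 1) → L1-HIT  vc=[5]
7: 0x17 (blk 5, set 1) → VC-HIT  vc=[13]
8: 0x16 (blk 5, set 1) → L1-HIT  vc=[13]
9: 0x35 (blk 13, set 1) → VC-HIT  vc=[5]

OUTCOME = L1-HIT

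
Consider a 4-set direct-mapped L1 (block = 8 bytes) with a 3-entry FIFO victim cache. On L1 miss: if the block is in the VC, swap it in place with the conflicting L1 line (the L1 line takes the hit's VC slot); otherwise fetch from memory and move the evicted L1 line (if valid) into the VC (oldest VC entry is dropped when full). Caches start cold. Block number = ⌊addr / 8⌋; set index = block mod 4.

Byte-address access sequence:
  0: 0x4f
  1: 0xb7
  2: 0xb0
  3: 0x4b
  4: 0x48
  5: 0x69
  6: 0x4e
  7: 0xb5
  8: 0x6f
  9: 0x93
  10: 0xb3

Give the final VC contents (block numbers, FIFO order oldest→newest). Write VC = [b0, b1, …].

  [0] addr=0x4f blk=9 s=1: MISS | VC []
  [1] addr=0xb7 blk=22 s=2: MISS | VC []
  [2] addr=0xb0 blk=22 s=2: L1-HIT | VC []
  [3] addr=0x4b blk=9 s=1: L1-HIT | VC []
  [4] addr=0x48 blk=9 s=1: L1-HIT | VC []
  [5] addr=0x69 blk=13 s=1: MISS | VC [9]
  [6] addr=0x4e blk=9 s=1: VC-HIT | VC [13]
  [7] addr=0xb5 blk=22 s=2: L1-HIT | VC [13]
  [8] addr=0x6f blk=13 s=1: VC-HIT | VC [9]
  [9] addr=0x93 blk=18 s=2: MISS | VC [9, 22]
  [10] addr=0xb3 blk=22 s=2: VC-HIT | VC [9, 18]

VC = [9, 18]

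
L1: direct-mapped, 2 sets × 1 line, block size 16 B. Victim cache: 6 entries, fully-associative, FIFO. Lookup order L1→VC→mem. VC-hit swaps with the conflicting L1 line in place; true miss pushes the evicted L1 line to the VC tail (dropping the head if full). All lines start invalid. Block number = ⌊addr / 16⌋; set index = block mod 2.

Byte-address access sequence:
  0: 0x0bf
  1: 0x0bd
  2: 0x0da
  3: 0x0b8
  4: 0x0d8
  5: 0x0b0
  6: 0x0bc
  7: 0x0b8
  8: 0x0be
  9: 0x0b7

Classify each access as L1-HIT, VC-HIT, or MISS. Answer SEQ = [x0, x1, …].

0: 0xbf (blk 11, set 1) → MISS  vc=[]
1: 0xbd (blk 11, set 1) → L1-HIT  vc=[]
2: 0xda (blk 13, set 1) → MISS  vc=[11]
3: 0xb8 (blk 11, set 1) → VC-HIT  vc=[13]
4: 0xd8 (blk 13, set 1) → VC-HIT  vc=[11]
5: 0xb0 (blk 11, set 1) → VC-HIT  vc=[13]
6: 0xbc (blk 11, set 1) → L1-HIT  vc=[13]
7: 0xb8 (blk 11, set 1) → L1-HIT  vc=[13]
8: 0xbe (blk 11, set 1) → L1-HIT  vc=[13]
9: 0xb7 (blk 11, set 1) → L1-HIT  vc=[13]

SEQ = [MISS, L1-HIT, MISS, VC-HIT, VC-HIT, VC-HIT, L1-HIT, L1-HIT, L1-HIT, L1-HIT]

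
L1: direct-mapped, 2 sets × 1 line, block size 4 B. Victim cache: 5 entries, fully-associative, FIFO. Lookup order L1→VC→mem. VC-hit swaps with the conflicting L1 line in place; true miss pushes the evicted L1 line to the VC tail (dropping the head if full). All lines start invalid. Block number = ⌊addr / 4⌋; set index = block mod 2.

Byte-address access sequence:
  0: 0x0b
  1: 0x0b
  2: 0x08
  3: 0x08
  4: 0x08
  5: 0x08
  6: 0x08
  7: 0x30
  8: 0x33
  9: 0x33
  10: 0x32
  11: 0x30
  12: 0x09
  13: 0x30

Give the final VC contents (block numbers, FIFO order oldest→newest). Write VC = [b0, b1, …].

VC = [2]

  [0] addr=0xb blk=2 s=0: MISS | VC []
  [1] addr=0xb blk=2 s=0: L1-HIT | VC []
  [2] addr=0x8 blk=2 s=0: L1-HIT | VC []
  [3] addr=0x8 blk=2 s=0: L1-HIT | VC []
  [4] addr=0x8 blk=2 s=0: L1-HIT | VC []
  [5] addr=0x8 blk=2 s=0: L1-HIT | VC []
  [6] addr=0x8 blk=2 s=0: L1-HIT | VC []
  [7] addr=0x30 blk=12 s=0: MISS | VC [2]
  [8] addr=0x33 blk=12 s=0: L1-HIT | VC [2]
  [9] addr=0x33 blk=12 s=0: L1-HIT | VC [2]
  [10] addr=0x32 blk=12 s=0: L1-HIT | VC [2]
  [11] addr=0x30 blk=12 s=0: L1-HIT | VC [2]
  [12] addr=0x9 blk=2 s=0: VC-HIT | VC [12]
  [13] addr=0x30 blk=12 s=0: VC-HIT | VC [2]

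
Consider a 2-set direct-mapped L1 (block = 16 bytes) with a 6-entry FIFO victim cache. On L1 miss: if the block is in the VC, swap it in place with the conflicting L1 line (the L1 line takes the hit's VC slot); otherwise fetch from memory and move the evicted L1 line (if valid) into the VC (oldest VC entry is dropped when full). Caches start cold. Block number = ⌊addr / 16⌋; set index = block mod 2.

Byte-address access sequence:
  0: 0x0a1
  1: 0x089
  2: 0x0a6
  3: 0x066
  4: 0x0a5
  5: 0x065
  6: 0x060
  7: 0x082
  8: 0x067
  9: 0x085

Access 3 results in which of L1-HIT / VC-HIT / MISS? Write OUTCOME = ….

#0 0xa1→b10/s0 MISS; vc=[]
#1 0x89→b8/s0 MISS; vc=[10]
#2 0xa6→b10/s0 VC-HIT; vc=[8]
#3 0x66→b6/s0 MISS; vc=[8,10]
#4 0xa5→b10/s0 VC-HIT; vc=[8,6]
#5 0x65→b6/s0 VC-HIT; vc=[8,10]
#6 0x60→b6/s0 L1-HIT; vc=[8,10]
#7 0x82→b8/s0 VC-HIT; vc=[6,10]
#8 0x67→b6/s0 VC-HIT; vc=[8,10]
#9 0x85→b8/s0 VC-HIT; vc=[6,10]

OUTCOME = MISS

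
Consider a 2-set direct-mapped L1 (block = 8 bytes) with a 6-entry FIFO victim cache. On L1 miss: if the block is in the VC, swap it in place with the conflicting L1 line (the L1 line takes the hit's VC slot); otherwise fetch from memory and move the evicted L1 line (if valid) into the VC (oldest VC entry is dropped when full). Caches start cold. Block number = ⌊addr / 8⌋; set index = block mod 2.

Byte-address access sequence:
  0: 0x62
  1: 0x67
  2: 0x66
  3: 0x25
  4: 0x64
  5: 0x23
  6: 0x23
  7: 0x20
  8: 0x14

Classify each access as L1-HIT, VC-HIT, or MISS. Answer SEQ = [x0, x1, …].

SEQ = [MISS, L1-HIT, L1-HIT, MISS, VC-HIT, VC-HIT, L1-HIT, L1-HIT, MISS]

0: 0x62 (blk 12, set 0) → MISS  vc=[]
1: 0x67 (blk 12, set 0) → L1-HIT  vc=[]
2: 0x66 (blk 12, set 0) → L1-HIT  vc=[]
3: 0x25 (blk 4, set 0) → MISS  vc=[12]
4: 0x64 (blk 12, set 0) → VC-HIT  vc=[4]
5: 0x23 (blk 4, set 0) → VC-HIT  vc=[12]
6: 0x23 (blk 4, set 0) → L1-HIT  vc=[12]
7: 0x20 (blk 4, set 0) → L1-HIT  vc=[12]
8: 0x14 (blk 2, set 0) → MISS  vc=[12, 4]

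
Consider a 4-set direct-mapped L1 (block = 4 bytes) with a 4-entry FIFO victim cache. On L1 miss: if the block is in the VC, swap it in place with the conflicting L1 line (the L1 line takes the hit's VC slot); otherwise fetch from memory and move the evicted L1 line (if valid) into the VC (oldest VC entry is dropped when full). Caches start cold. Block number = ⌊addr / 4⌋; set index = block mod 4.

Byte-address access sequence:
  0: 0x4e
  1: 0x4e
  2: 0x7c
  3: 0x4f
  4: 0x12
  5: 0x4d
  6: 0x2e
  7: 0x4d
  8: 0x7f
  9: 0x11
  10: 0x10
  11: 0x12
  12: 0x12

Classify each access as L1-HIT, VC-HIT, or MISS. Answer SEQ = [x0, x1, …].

SEQ = [MISS, L1-HIT, MISS, VC-HIT, MISS, L1-HIT, MISS, VC-HIT, VC-HIT, L1-HIT, L1-HIT, L1-HIT, L1-HIT]

0: 0x4e (blk 19, set 3) → MISS  vc=[]
1: 0x4e (blk 19, set 3) → L1-HIT  vc=[]
2: 0x7c (blk 31, set 3) → MISS  vc=[19]
3: 0x4f (blk 19, set 3) → VC-HIT  vc=[31]
4: 0x12 (blk 4, set 0) → MISS  vc=[31]
5: 0x4d (blk 19, set 3) → L1-HIT  vc=[31]
6: 0x2e (blk 11, set 3) → MISS  vc=[31, 19]
7: 0x4d (blk 19, set 3) → VC-HIT  vc=[31, 11]
8: 0x7f (blk 31, set 3) → VC-HIT  vc=[19, 11]
9: 0x11 (blk 4, set 0) → L1-HIT  vc=[19, 11]
10: 0x10 (blk 4, set 0) → L1-HIT  vc=[19, 11]
11: 0x12 (blk 4, set 0) → L1-HIT  vc=[19, 11]
12: 0x12 (blk 4, set 0) → L1-HIT  vc=[19, 11]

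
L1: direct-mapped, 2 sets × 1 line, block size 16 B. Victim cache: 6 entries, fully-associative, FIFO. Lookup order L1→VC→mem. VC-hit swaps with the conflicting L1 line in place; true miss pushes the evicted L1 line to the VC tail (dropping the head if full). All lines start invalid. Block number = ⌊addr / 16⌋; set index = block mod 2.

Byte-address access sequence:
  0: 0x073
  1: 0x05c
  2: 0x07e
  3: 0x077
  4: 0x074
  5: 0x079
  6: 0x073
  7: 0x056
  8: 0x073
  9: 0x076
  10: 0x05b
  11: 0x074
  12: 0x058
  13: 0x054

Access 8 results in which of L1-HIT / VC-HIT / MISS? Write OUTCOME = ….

#0 0x73→b7/s1 MISS; vc=[]
#1 0x5c→b5/s1 MISS; vc=[7]
#2 0x7e→b7/s1 VC-HIT; vc=[5]
#3 0x77→b7/s1 L1-HIT; vc=[5]
#4 0x74→b7/s1 L1-HIT; vc=[5]
#5 0x79→b7/s1 L1-HIT; vc=[5]
#6 0x73→b7/s1 L1-HIT; vc=[5]
#7 0x56→b5/s1 VC-HIT; vc=[7]
#8 0x73→b7/s1 VC-HIT; vc=[5]
#9 0x76→b7/s1 L1-HIT; vc=[5]
#10 0x5b→b5/s1 VC-HIT; vc=[7]
#11 0x74→b7/s1 VC-HIT; vc=[5]
#12 0x58→b5/s1 VC-HIT; vc=[7]
#13 0x54→b5/s1 L1-HIT; vc=[7]

OUTCOME = VC-HIT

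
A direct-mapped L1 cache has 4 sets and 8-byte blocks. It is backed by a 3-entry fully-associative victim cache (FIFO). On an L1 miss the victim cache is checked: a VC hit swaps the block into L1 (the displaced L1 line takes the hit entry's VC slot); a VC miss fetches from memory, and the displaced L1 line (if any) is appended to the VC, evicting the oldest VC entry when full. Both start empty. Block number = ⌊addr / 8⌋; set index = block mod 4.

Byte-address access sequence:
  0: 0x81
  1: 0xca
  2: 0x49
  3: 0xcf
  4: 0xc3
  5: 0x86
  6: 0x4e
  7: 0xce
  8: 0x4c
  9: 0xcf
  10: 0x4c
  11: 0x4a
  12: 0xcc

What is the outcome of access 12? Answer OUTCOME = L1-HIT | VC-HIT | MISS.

  [0] addr=0x81 blk=16 s=0: MISS | VC []
  [1] addr=0xca blk=25 s=1: MISS | VC []
  [2] addr=0x49 blk=9 s=1: MISS | VC [25]
  [3] addr=0xcf blk=25 s=1: VC-HIT | VC [9]
  [4] addr=0xc3 blk=24 s=0: MISS | VC [9, 16]
  [5] addr=0x86 blk=16 s=0: VC-HIT | VC [9, 24]
  [6] addr=0x4e blk=9 s=1: VC-HIT | VC [25, 24]
  [7] addr=0xce blk=25 s=1: VC-HIT | VC [9, 24]
  [8] addr=0x4c blk=9 s=1: VC-HIT | VC [25, 24]
  [9] addr=0xcf blk=25 s=1: VC-HIT | VC [9, 24]
  [10] addr=0x4c blk=9 s=1: VC-HIT | VC [25, 24]
  [11] addr=0x4a blk=9 s=1: L1-HIT | VC [25, 24]
  [12] addr=0xcc blk=25 s=1: VC-HIT | VC [9, 24]

OUTCOME = VC-HIT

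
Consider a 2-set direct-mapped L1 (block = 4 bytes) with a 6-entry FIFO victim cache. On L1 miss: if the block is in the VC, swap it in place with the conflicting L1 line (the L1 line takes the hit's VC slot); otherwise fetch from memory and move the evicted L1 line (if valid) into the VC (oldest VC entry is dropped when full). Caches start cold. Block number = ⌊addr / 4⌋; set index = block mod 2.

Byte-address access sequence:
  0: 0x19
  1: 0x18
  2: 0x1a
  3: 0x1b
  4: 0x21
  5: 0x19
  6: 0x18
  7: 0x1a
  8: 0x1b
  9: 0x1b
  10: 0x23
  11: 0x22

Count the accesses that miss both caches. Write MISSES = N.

0: 0x19 (blk 6, set 0) → MISS  vc=[]
1: 0x18 (blk 6, set 0) → L1-HIT  vc=[]
2: 0x1a (blk 6, set 0) → L1-HIT  vc=[]
3: 0x1b (blk 6, set 0) → L1-HIT  vc=[]
4: 0x21 (blk 8, set 0) → MISS  vc=[6]
5: 0x19 (blk 6, set 0) → VC-HIT  vc=[8]
6: 0x18 (blk 6, set 0) → L1-HIT  vc=[8]
7: 0x1a (blk 6, set 0) → L1-HIT  vc=[8]
8: 0x1b (blk 6, set 0) → L1-HIT  vc=[8]
9: 0x1b (blk 6, set 0) → L1-HIT  vc=[8]
10: 0x23 (blk 8, set 0) → VC-HIT  vc=[6]
11: 0x22 (blk 8, set 0) → L1-HIT  vc=[6]

MISSES = 2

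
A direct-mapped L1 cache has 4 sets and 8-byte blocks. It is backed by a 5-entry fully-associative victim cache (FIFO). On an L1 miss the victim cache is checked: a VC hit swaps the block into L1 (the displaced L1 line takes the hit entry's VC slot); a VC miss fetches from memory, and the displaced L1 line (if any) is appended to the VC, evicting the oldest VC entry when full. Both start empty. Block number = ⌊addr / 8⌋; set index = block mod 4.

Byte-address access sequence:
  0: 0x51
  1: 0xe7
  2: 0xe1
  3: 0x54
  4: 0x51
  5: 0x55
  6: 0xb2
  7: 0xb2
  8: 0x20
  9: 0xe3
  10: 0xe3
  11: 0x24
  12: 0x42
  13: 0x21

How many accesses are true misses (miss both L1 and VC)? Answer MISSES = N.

0: 0x51 (blk 10, set 2) → MISS  vc=[]
1: 0xe7 (blk 28, set 0) → MISS  vc=[]
2: 0xe1 (blk 28, set 0) → L1-HIT  vc=[]
3: 0x54 (blk 10, set 2) → L1-HIT  vc=[]
4: 0x51 (blk 10, set 2) → L1-HIT  vc=[]
5: 0x55 (blk 10, set 2) → L1-HIT  vc=[]
6: 0xb2 (blk 22, set 2) → MISS  vc=[10]
7: 0xb2 (blk 22, set 2) → L1-HIT  vc=[10]
8: 0x20 (blk 4, set 0) → MISS  vc=[10, 28]
9: 0xe3 (blk 28, set 0) → VC-HIT  vc=[10, 4]
10: 0xe3 (blk 28, set 0) → L1-HIT  vc=[10, 4]
11: 0x24 (blk 4, set 0) → VC-HIT  vc=[10, 28]
12: 0x42 (blk 8, set 0) → MISS  vc=[10, 28, 4]
13: 0x21 (blk 4, set 0) → VC-HIT  vc=[10, 28, 8]

MISSES = 5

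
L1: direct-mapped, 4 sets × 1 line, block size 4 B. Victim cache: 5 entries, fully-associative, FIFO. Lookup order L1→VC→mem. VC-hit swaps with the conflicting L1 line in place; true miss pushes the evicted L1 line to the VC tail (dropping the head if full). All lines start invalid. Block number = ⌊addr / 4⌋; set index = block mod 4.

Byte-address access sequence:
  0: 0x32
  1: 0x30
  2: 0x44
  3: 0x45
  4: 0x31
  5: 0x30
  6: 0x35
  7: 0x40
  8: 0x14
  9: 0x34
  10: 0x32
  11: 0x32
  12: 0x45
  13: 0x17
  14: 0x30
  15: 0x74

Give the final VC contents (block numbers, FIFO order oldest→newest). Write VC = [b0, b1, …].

VC = [13, 16, 17, 5]

  [0] addr=0x32 blk=12 s=0: MISS | VC []
  [1] addr=0x30 blk=12 s=0: L1-HIT | VC []
  [2] addr=0x44 blk=17 s=1: MISS | VC []
  [3] addr=0x45 blk=17 s=1: L1-HIT | VC []
  [4] addr=0x31 blk=12 s=0: L1-HIT | VC []
  [5] addr=0x30 blk=12 s=0: L1-HIT | VC []
  [6] addr=0x35 blk=13 s=1: MISS | VC [17]
  [7] addr=0x40 blk=16 s=0: MISS | VC [17, 12]
  [8] addr=0x14 blk=5 s=1: MISS | VC [17, 12, 13]
  [9] addr=0x34 blk=13 s=1: VC-HIT | VC [17, 12, 5]
  [10] addr=0x32 blk=12 s=0: VC-HIT | VC [17, 16, 5]
  [11] addr=0x32 blk=12 s=0: L1-HIT | VC [17, 16, 5]
  [12] addr=0x45 blk=17 s=1: VC-HIT | VC [13, 16, 5]
  [13] addr=0x17 blk=5 s=1: VC-HIT | VC [13, 16, 17]
  [14] addr=0x30 blk=12 s=0: L1-HIT | VC [13, 16, 17]
  [15] addr=0x74 blk=29 s=1: MISS | VC [13, 16, 17, 5]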